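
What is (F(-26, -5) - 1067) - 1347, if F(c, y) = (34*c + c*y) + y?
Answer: -3173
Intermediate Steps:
F(c, y) = y + 34*c + c*y
(F(-26, -5) - 1067) - 1347 = ((-5 + 34*(-26) - 26*(-5)) - 1067) - 1347 = ((-5 - 884 + 130) - 1067) - 1347 = (-759 - 1067) - 1347 = -1826 - 1347 = -3173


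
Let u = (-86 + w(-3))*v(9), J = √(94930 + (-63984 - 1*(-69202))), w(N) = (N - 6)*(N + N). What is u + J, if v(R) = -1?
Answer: 32 + 2*√25037 ≈ 348.46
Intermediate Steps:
w(N) = 2*N*(-6 + N) (w(N) = (-6 + N)*(2*N) = 2*N*(-6 + N))
J = 2*√25037 (J = √(94930 + (-63984 + 69202)) = √(94930 + 5218) = √100148 = 2*√25037 ≈ 316.46)
u = 32 (u = (-86 + 2*(-3)*(-6 - 3))*(-1) = (-86 + 2*(-3)*(-9))*(-1) = (-86 + 54)*(-1) = -32*(-1) = 32)
u + J = 32 + 2*√25037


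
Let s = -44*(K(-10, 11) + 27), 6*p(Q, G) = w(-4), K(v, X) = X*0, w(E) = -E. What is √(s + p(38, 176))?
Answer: I*√10686/3 ≈ 34.458*I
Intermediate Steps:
K(v, X) = 0
p(Q, G) = ⅔ (p(Q, G) = (-1*(-4))/6 = (⅙)*4 = ⅔)
s = -1188 (s = -44*(0 + 27) = -44*27 = -1188)
√(s + p(38, 176)) = √(-1188 + ⅔) = √(-3562/3) = I*√10686/3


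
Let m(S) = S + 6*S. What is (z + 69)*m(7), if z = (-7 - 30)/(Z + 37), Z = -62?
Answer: 86338/25 ≈ 3453.5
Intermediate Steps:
m(S) = 7*S
z = 37/25 (z = (-7 - 30)/(-62 + 37) = -37/(-25) = -37*(-1/25) = 37/25 ≈ 1.4800)
(z + 69)*m(7) = (37/25 + 69)*(7*7) = (1762/25)*49 = 86338/25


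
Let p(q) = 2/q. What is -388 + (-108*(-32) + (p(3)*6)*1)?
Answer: 3072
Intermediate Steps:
-388 + (-108*(-32) + (p(3)*6)*1) = -388 + (-108*(-32) + ((2/3)*6)*1) = -388 + (3456 + ((2*(⅓))*6)*1) = -388 + (3456 + ((⅔)*6)*1) = -388 + (3456 + 4*1) = -388 + (3456 + 4) = -388 + 3460 = 3072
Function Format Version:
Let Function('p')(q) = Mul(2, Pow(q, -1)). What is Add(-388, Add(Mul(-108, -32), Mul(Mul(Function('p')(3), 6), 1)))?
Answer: 3072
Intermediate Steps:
Add(-388, Add(Mul(-108, -32), Mul(Mul(Function('p')(3), 6), 1))) = Add(-388, Add(Mul(-108, -32), Mul(Mul(Mul(2, Pow(3, -1)), 6), 1))) = Add(-388, Add(3456, Mul(Mul(Mul(2, Rational(1, 3)), 6), 1))) = Add(-388, Add(3456, Mul(Mul(Rational(2, 3), 6), 1))) = Add(-388, Add(3456, Mul(4, 1))) = Add(-388, Add(3456, 4)) = Add(-388, 3460) = 3072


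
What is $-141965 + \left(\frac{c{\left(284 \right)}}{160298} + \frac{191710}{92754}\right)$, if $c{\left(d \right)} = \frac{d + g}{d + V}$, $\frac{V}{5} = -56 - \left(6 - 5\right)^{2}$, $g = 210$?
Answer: $- \frac{527686195882669}{3717070173} \approx -1.4196 \cdot 10^{5}$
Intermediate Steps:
$V = -285$ ($V = 5 \left(-56 - \left(6 - 5\right)^{2}\right) = 5 \left(-56 - 1^{2}\right) = 5 \left(-56 - 1\right) = 5 \left(-57\right) = -285$)
$c{\left(d \right)} = \frac{210 + d}{-285 + d}$ ($c{\left(d \right)} = \frac{d + 210}{d - 285} = \frac{210 + d}{-285 + d}$)
$-141965 + \left(\frac{c{\left(284 \right)}}{160298} + \frac{191710}{92754}\right) = -141965 + \left(\frac{\frac{1}{-285 + 284} \left(210 + 284\right)}{160298} + \frac{191710}{92754}\right) = -141965 + \left(\frac{1}{-1} \cdot 494 \cdot \frac{1}{160298} + 191710 \cdot \frac{1}{92754}\right) = -141965 + \left(\left(-1\right) 494 \cdot \frac{1}{160298} + \frac{95855}{46377}\right) = -141965 + \left(\left(-494\right) \frac{1}{160298} + \frac{95855}{46377}\right) = -141965 + \left(- \frac{247}{80149} + \frac{95855}{46377}\right) = -141965 + \frac{7671227276}{3717070173} = - \frac{527686195882669}{3717070173}$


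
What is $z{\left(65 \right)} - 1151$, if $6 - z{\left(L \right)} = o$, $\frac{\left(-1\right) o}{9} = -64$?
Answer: $-1721$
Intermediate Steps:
$o = 576$ ($o = \left(-9\right) \left(-64\right) = 576$)
$z{\left(L \right)} = -570$ ($z{\left(L \right)} = 6 - 576 = -570$)
$z{\left(65 \right)} - 1151 = -570 - 1151 = -1721$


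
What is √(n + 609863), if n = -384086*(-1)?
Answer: √993949 ≈ 996.97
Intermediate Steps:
n = 384086
√(n + 609863) = √(384086 + 609863) = √993949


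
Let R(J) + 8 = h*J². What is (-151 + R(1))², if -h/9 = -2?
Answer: 19881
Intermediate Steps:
h = 18 (h = -9*(-2) = 18)
R(J) = -8 + 18*J²
(-151 + R(1))² = (-151 + (-8 + 18*1²))² = (-151 + (-8 + 18*1))² = (-151 + (-8 + 18))² = (-151 + 10)² = (-141)² = 19881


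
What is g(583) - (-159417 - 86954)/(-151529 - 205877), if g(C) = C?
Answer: 208121327/357406 ≈ 582.31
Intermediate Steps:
g(583) - (-159417 - 86954)/(-151529 - 205877) = 583 - (-159417 - 86954)/(-151529 - 205877) = 583 - (-246371)/(-357406) = 583 - (-246371)*(-1)/357406 = 583 - 1*246371/357406 = 583 - 246371/357406 = 208121327/357406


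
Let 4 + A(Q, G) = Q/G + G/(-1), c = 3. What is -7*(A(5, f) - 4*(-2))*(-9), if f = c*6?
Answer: -1729/2 ≈ -864.50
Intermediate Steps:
f = 18 (f = 3*6 = 18)
A(Q, G) = -4 - G + Q/G (A(Q, G) = -4 + (Q/G + G/(-1)) = -4 + (Q/G + G*(-1)) = -4 + (Q/G - G) = -4 + (-G + Q/G) = -4 - G + Q/G)
-7*(A(5, f) - 4*(-2))*(-9) = -7*((-4 - 1*18 + 5/18) - 4*(-2))*(-9) = -7*((-4 - 18 + 5*(1/18)) + 8)*(-9) = -7*((-4 - 18 + 5/18) + 8)*(-9) = -7*(-391/18 + 8)*(-9) = -7*(-247/18)*(-9) = (1729/18)*(-9) = -1729/2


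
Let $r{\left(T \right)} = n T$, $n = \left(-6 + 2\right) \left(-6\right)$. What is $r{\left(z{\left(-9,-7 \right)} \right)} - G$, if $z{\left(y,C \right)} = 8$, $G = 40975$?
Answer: $-40783$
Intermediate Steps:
$n = 24$ ($n = \left(-4\right) \left(-6\right) = 24$)
$r{\left(T \right)} = 24 T$
$r{\left(z{\left(-9,-7 \right)} \right)} - G = 24 \cdot 8 - 40975 = 192 - 40975 = -40783$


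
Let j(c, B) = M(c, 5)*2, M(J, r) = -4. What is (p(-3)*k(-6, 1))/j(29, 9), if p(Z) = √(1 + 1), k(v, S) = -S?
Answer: √2/8 ≈ 0.17678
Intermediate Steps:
p(Z) = √2
j(c, B) = -8 (j(c, B) = -4*2 = -8)
(p(-3)*k(-6, 1))/j(29, 9) = (√2*(-1*1))/(-8) = (√2*(-1))*(-⅛) = -√2*(-⅛) = √2/8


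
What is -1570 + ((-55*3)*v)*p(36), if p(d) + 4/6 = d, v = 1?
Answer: -7400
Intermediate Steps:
p(d) = -⅔ + d
-1570 + ((-55*3)*v)*p(36) = -1570 + (-55*3*1)*(-⅔ + 36) = -1570 + (-11*15*1)*(106/3) = -1570 - 165*1*(106/3) = -1570 - 165*106/3 = -1570 - 5830 = -7400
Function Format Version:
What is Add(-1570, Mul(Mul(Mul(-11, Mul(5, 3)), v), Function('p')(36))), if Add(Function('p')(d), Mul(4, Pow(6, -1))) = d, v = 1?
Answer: -7400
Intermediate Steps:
Function('p')(d) = Add(Rational(-2, 3), d)
Add(-1570, Mul(Mul(Mul(-11, Mul(5, 3)), v), Function('p')(36))) = Add(-1570, Mul(Mul(Mul(-11, Mul(5, 3)), 1), Add(Rational(-2, 3), 36))) = Add(-1570, Mul(Mul(Mul(-11, 15), 1), Rational(106, 3))) = Add(-1570, Mul(Mul(-165, 1), Rational(106, 3))) = Add(-1570, Mul(-165, Rational(106, 3))) = Add(-1570, -5830) = -7400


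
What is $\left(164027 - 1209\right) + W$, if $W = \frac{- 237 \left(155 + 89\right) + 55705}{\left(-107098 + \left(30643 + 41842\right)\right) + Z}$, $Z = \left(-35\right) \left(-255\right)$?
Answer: $\frac{4182470907}{25688} \approx 1.6282 \cdot 10^{5}$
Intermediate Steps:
$Z = 8925$
$W = \frac{2123}{25688}$ ($W = \frac{- 237 \left(155 + 89\right) + 55705}{\left(-107098 + \left(30643 + 41842\right)\right) + 8925} = \frac{\left(-237\right) 244 + 55705}{\left(-107098 + 72485\right) + 8925} = \frac{-57828 + 55705}{-34613 + 8925} = - \frac{2123}{-25688} = \left(-2123\right) \left(- \frac{1}{25688}\right) = \frac{2123}{25688} \approx 0.082646$)
$\left(164027 - 1209\right) + W = \left(164027 - 1209\right) + \frac{2123}{25688} = 162818 + \frac{2123}{25688} = \frac{4182470907}{25688}$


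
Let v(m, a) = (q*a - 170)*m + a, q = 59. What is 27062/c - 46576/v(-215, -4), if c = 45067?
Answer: 131546570/1966859081 ≈ 0.066882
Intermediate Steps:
v(m, a) = a + m*(-170 + 59*a) (v(m, a) = (59*a - 170)*m + a = (-170 + 59*a)*m + a = m*(-170 + 59*a) + a = a + m*(-170 + 59*a))
27062/c - 46576/v(-215, -4) = 27062/45067 - 46576/(-4 - 170*(-215) + 59*(-4)*(-215)) = 27062*(1/45067) - 46576/(-4 + 36550 + 50740) = 27062/45067 - 46576/87286 = 27062/45067 - 46576*1/87286 = 27062/45067 - 23288/43643 = 131546570/1966859081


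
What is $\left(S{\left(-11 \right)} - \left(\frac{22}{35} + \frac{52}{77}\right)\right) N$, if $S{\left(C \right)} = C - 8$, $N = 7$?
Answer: $- \frac{7817}{55} \approx -142.13$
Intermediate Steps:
$S{\left(C \right)} = -8 + C$
$\left(S{\left(-11 \right)} - \left(\frac{22}{35} + \frac{52}{77}\right)\right) N = \left(\left(-8 - 11\right) - \left(\frac{22}{35} + \frac{52}{77}\right)\right) 7 = \left(-19 - \frac{502}{385}\right) 7 = \left(- \frac{7817}{385}\right) 7 = - \frac{7817}{55}$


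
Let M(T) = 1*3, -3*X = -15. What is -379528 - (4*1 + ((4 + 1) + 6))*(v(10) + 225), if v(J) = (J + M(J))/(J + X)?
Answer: -382916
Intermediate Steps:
X = 5 (X = -1/3*(-15) = 5)
M(T) = 3
v(J) = (3 + J)/(5 + J) (v(J) = (J + 3)/(J + 5) = (3 + J)/(5 + J))
-379528 - (4*1 + ((4 + 1) + 6))*(v(10) + 225) = -379528 - (4*1 + ((4 + 1) + 6))*((3 + 10)/(5 + 10) + 225) = -379528 - (4 + (5 + 6))*(13/15 + 225) = -379528 - (4 + 11)*((1/15)*13 + 225) = -379528 - 15*(13/15 + 225) = -379528 - 15*3388/15 = -379528 - 1*3388 = -379528 - 3388 = -382916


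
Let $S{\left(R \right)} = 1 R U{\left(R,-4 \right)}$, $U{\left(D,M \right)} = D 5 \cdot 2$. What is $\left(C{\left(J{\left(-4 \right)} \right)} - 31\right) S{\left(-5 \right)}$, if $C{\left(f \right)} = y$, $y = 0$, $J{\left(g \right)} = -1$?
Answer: $-7750$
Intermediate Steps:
$U{\left(D,M \right)} = 10 D$ ($U{\left(D,M \right)} = 5 D 2 = 10 D$)
$S{\left(R \right)} = 10 R^{2}$ ($S{\left(R \right)} = 1 R 10 R = R 10 R = 10 R^{2}$)
$C{\left(f \right)} = 0$
$\left(C{\left(J{\left(-4 \right)} \right)} - 31\right) S{\left(-5 \right)} = \left(0 - 31\right) 10 \left(-5\right)^{2} = - 31 \cdot 10 \cdot 25 = \left(-31\right) 250 = -7750$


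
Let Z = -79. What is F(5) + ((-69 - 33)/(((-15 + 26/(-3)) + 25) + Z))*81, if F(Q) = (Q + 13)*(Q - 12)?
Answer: -4572/233 ≈ -19.622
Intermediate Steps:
F(Q) = (-12 + Q)*(13 + Q) (F(Q) = (13 + Q)*(-12 + Q) = (-12 + Q)*(13 + Q))
F(5) + ((-69 - 33)/(((-15 + 26/(-3)) + 25) + Z))*81 = (-156 + 5 + 5²) + ((-69 - 33)/(((-15 + 26/(-3)) + 25) - 79))*81 = (-156 + 5 + 25) - 102/(((-15 + 26*(-⅓)) + 25) - 79)*81 = -126 - 102/(((-15 - 26/3) + 25) - 79)*81 = -126 - 102/((-71/3 + 25) - 79)*81 = -126 - 102/(4/3 - 79)*81 = -126 - 102/(-233/3)*81 = -126 - 102*(-3/233)*81 = -126 + (306/233)*81 = -126 + 24786/233 = -4572/233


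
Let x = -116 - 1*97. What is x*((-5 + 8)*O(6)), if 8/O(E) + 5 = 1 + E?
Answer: -2556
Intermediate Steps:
O(E) = 8/(-4 + E) (O(E) = 8/(-5 + (1 + E)) = 8/(-4 + E))
x = -213 (x = -116 - 97 = -213)
x*((-5 + 8)*O(6)) = -213*(-5 + 8)*8/(-4 + 6) = -639*8/2 = -639*8*(1/2) = -639*4 = -213*12 = -2556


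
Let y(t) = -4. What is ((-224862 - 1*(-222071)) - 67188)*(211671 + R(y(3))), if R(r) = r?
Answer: -14812244993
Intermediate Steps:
((-224862 - 1*(-222071)) - 67188)*(211671 + R(y(3))) = ((-224862 - 1*(-222071)) - 67188)*(211671 - 4) = ((-224862 + 222071) - 67188)*211667 = (-2791 - 67188)*211667 = -69979*211667 = -14812244993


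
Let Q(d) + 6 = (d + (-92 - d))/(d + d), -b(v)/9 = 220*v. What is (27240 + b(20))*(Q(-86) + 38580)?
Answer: -20501593800/43 ≈ -4.7678e+8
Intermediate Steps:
b(v) = -1980*v
Q(d) = -6 - 46/d (Q(d) = -6 + (d + (-92 - d))/(d + d) = -6 - 92*1/(2*d) = -6 - 46/d)
(27240 + b(20))*(Q(-86) + 38580) = (27240 - 1980*20)*((-6 - 46/(-86)) + 38580) = (27240 - 39600)*((-6 - 46*(-1/86)) + 38580) = -12360*((-6 + 23/43) + 38580) = -12360*(-235/43 + 38580) = -12360*1658705/43 = -20501593800/43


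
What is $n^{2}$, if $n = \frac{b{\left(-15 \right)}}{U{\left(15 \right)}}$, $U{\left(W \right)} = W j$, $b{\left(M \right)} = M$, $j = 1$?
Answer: $1$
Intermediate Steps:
$U{\left(W \right)} = W$ ($U{\left(W \right)} = W 1 = W$)
$n = -1$ ($n = - \frac{15}{15} = \left(-15\right) \frac{1}{15} = -1$)
$n^{2} = \left(-1\right)^{2} = 1$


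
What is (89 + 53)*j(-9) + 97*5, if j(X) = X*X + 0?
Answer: 11987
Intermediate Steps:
j(X) = X² (j(X) = X² + 0 = X²)
(89 + 53)*j(-9) + 97*5 = (89 + 53)*(-9)² + 97*5 = 142*81 + 485 = 11502 + 485 = 11987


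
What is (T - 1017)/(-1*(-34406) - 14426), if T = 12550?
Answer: 11533/19980 ≈ 0.57723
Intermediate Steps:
(T - 1017)/(-1*(-34406) - 14426) = (12550 - 1017)/(-1*(-34406) - 14426) = 11533/(34406 - 14426) = 11533/19980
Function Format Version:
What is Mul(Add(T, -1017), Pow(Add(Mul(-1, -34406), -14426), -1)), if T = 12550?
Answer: Rational(11533, 19980) ≈ 0.57723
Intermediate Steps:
Mul(Add(T, -1017), Pow(Add(Mul(-1, -34406), -14426), -1)) = Mul(Add(12550, -1017), Pow(Add(Mul(-1, -34406), -14426), -1)) = Mul(11533, Pow(Add(34406, -14426), -1)) = Mul(11533, Pow(19980, -1)) = Mul(11533, Rational(1, 19980)) = Rational(11533, 19980)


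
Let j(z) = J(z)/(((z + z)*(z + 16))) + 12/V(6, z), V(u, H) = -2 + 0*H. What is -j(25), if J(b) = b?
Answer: 491/82 ≈ 5.9878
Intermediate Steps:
V(u, H) = -2 (V(u, H) = -2 + 0 = -2)
j(z) = -6 + 1/(2*(16 + z)) (j(z) = z/(((z + z)*(z + 16))) + 12/(-2) = z/(((2*z)*(16 + z))) + 12*(-1/2) = z/((2*z*(16 + z))) - 6 = z*(1/(2*z*(16 + z))) - 6 = 1/(2*(16 + z)) - 6 = -6 + 1/(2*(16 + z)))
-j(25) = -(-191 - 12*25)/(2*(16 + 25)) = -(-191 - 300)/(2*41) = -(-491)/(2*41) = -1*(-491/82) = 491/82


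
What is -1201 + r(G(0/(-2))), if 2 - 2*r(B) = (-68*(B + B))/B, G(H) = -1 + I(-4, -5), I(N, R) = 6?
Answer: -1132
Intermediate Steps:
G(H) = 5 (G(H) = -1 + 6 = 5)
r(B) = 69 (r(B) = 1 - (-68*(B + B))/(2*B) = 1 - (-136*B)/(2*B) = 1 - ½*(-136) = 1 + 68 = 69)
-1201 + r(G(0/(-2))) = -1201 + 69 = -1132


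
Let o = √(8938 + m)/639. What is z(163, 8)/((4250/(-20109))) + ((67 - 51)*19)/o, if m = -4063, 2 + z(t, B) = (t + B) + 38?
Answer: -4162563/4250 + 64752*√195/325 ≈ 1802.8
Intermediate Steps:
z(t, B) = 36 + B + t (z(t, B) = -2 + ((t + B) + 38) = -2 + ((B + t) + 38) = -2 + (38 + B + t) = 36 + B + t)
o = 5*√195/639 (o = √(8938 - 4063)/639 = √4875*(1/639) = (5*√195)*(1/639) = 5*√195/639 ≈ 0.10927)
z(163, 8)/((4250/(-20109))) + ((67 - 51)*19)/o = (36 + 8 + 163)/((4250/(-20109))) + ((67 - 51)*19)/((5*√195/639)) = 207/((4250*(-1/20109))) + (16*19)*(213*√195/325) = 207/(-4250/20109) + 304*(213*√195/325) = 207*(-20109/4250) + 64752*√195/325 = -4162563/4250 + 64752*√195/325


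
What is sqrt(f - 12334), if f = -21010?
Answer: 8*I*sqrt(521) ≈ 182.6*I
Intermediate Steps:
sqrt(f - 12334) = sqrt(-21010 - 12334) = sqrt(-33344) = 8*I*sqrt(521)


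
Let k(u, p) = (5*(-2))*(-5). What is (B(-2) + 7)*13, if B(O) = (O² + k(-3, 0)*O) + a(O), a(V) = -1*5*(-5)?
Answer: -832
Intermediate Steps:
k(u, p) = 50 (k(u, p) = -10*(-5) = 50)
a(V) = 25 (a(V) = -5*(-5) = 25)
B(O) = 25 + O² + 50*O (B(O) = (O² + 50*O) + 25 = 25 + O² + 50*O)
(B(-2) + 7)*13 = ((25 + (-2)² + 50*(-2)) + 7)*13 = ((25 + 4 - 100) + 7)*13 = (-71 + 7)*13 = -64*13 = -832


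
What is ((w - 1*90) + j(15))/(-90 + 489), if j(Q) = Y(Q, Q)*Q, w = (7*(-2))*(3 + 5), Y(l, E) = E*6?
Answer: 164/57 ≈ 2.8772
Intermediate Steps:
Y(l, E) = 6*E
w = -112 (w = -14*8 = -112)
j(Q) = 6*Q² (j(Q) = (6*Q)*Q = 6*Q²)
((w - 1*90) + j(15))/(-90 + 489) = ((-112 - 1*90) + 6*15²)/(-90 + 489) = ((-112 - 90) + 6*225)/399 = (-202 + 1350)*(1/399) = 1148*(1/399) = 164/57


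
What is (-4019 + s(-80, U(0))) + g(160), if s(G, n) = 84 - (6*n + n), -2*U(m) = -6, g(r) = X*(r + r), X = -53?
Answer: -20916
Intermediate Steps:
g(r) = -106*r (g(r) = -53*(r + r) = -106*r)
U(m) = 3 (U(m) = -½*(-6) = 3)
s(G, n) = 84 - 7*n
(-4019 + s(-80, U(0))) + g(160) = (-4019 + (84 - 7*3)) - 106*160 = (-4019 + (84 - 21)) - 16960 = (-4019 + 63) - 16960 = -3956 - 16960 = -20916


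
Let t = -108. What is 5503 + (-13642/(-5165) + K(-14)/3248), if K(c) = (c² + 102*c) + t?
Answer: 23088818969/4193980 ≈ 5505.2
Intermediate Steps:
K(c) = -108 + c² + 102*c (K(c) = (c² + 102*c) - 108 = -108 + c² + 102*c)
5503 + (-13642/(-5165) + K(-14)/3248) = 5503 + (-13642/(-5165) + (-108 + (-14)² + 102*(-14))/3248) = 5503 + (-13642*(-1/5165) + (-108 + 196 - 1428)*(1/3248)) = 5503 + (13642/5165 - 1340*1/3248) = 5503 + (13642/5165 - 335/812) = 5503 + 9347029/4193980 = 23088818969/4193980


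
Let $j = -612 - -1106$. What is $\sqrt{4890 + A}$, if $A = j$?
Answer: $2 \sqrt{1346} \approx 73.376$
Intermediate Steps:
$j = 494$ ($j = -612 + 1106 = 494$)
$A = 494$
$\sqrt{4890 + A} = \sqrt{4890 + 494} = \sqrt{5384} = 2 \sqrt{1346}$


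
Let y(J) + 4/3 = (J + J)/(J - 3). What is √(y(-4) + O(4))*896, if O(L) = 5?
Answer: 128*√2121/3 ≈ 1965.0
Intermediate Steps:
y(J) = -4/3 + 2*J/(-3 + J) (y(J) = -4/3 + (J + J)/(J - 3) = -4/3 + (2*J)/(-3 + J) = -4/3 + 2*J/(-3 + J))
√(y(-4) + O(4))*896 = √(2*(6 - 4)/(3*(-3 - 4)) + 5)*896 = √((⅔)*2/(-7) + 5)*896 = √((⅔)*(-⅐)*2 + 5)*896 = √(-4/21 + 5)*896 = √(101/21)*896 = (√2121/21)*896 = 128*√2121/3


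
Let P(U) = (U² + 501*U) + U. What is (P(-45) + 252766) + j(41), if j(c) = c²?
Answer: 233882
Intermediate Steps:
P(U) = U² + 502*U
(P(-45) + 252766) + j(41) = (-45*(502 - 45) + 252766) + 41² = (-45*457 + 252766) + 1681 = (-20565 + 252766) + 1681 = 232201 + 1681 = 233882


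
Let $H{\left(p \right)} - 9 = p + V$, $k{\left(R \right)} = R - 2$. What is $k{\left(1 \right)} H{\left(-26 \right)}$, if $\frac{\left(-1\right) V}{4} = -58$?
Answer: $-215$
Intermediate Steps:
$V = 232$ ($V = \left(-4\right) \left(-58\right) = 232$)
$k{\left(R \right)} = -2 + R$
$H{\left(p \right)} = 241 + p$ ($H{\left(p \right)} = 9 + \left(p + 232\right) = 9 + \left(232 + p\right) = 241 + p$)
$k{\left(1 \right)} H{\left(-26 \right)} = \left(-2 + 1\right) \left(241 - 26\right) = \left(-1\right) 215 = -215$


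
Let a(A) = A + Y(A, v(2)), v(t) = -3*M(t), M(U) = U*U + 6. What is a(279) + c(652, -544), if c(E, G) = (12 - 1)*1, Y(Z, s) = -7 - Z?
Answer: 4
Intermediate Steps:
M(U) = 6 + U² (M(U) = U² + 6 = 6 + U²)
v(t) = -18 - 3*t² (v(t) = -3*(6 + t²) = -18 - 3*t²)
a(A) = -7 (a(A) = A + (-7 - A) = -7)
c(E, G) = 11 (c(E, G) = 11*1 = 11)
a(279) + c(652, -544) = -7 + 11 = 4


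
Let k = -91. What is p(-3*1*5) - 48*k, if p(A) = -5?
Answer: 4363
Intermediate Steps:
p(-3*1*5) - 48*k = -5 - 48*(-91) = -5 + 4368 = 4363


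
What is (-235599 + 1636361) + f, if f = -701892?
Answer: 698870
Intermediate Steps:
(-235599 + 1636361) + f = (-235599 + 1636361) - 701892 = 1400762 - 701892 = 698870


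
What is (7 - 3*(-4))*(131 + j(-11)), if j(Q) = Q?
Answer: 2280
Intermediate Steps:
(7 - 3*(-4))*(131 + j(-11)) = (7 - 3*(-4))*(131 - 11) = (7 + 12)*120 = 19*120 = 2280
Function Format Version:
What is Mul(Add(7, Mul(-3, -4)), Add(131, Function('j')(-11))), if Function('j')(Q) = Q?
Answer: 2280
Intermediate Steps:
Mul(Add(7, Mul(-3, -4)), Add(131, Function('j')(-11))) = Mul(Add(7, Mul(-3, -4)), Add(131, -11)) = Mul(Add(7, 12), 120) = Mul(19, 120) = 2280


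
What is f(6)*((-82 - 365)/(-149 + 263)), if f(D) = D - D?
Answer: 0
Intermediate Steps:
f(D) = 0
f(6)*((-82 - 365)/(-149 + 263)) = 0*((-82 - 365)/(-149 + 263)) = 0*(-447/114) = 0*(-447*1/114) = 0*(-149/38) = 0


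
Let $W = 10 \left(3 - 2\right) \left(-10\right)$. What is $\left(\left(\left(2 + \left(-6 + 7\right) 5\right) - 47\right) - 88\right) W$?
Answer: $12800$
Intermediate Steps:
$W = -100$ ($W = 10 \left(3 - 2\right) \left(-10\right) = 10 \cdot 1 \left(-10\right) = 10 \left(-10\right) = -100$)
$\left(\left(\left(2 + \left(-6 + 7\right) 5\right) - 47\right) - 88\right) W = \left(\left(\left(2 + \left(-6 + 7\right) 5\right) - 47\right) - 88\right) \left(-100\right) = \left(\left(\left(2 + 1 \cdot 5\right) - 47\right) - 88\right) \left(-100\right) = \left(\left(\left(2 + 5\right) - 47\right) - 88\right) \left(-100\right) = \left(\left(7 - 47\right) - 88\right) \left(-100\right) = \left(-40 - 88\right) \left(-100\right) = \left(-128\right) \left(-100\right) = 12800$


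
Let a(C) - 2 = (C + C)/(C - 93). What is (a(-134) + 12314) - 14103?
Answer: -405381/227 ≈ -1785.8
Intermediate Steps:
a(C) = 2 + 2*C/(-93 + C) (a(C) = 2 + (C + C)/(C - 93) = 2 + (2*C)/(-93 + C) = 2 + 2*C/(-93 + C))
(a(-134) + 12314) - 14103 = (2*(-93 + 2*(-134))/(-93 - 134) + 12314) - 14103 = (2*(-93 - 268)/(-227) + 12314) - 14103 = (2*(-1/227)*(-361) + 12314) - 14103 = (722/227 + 12314) - 14103 = 2796000/227 - 14103 = -405381/227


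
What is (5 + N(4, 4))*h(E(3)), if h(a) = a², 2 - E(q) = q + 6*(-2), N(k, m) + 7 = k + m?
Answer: 726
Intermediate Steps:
N(k, m) = -7 + k + m (N(k, m) = -7 + (k + m) = -7 + k + m)
E(q) = 14 - q (E(q) = 2 - (q + 6*(-2)) = 2 - (q - 12) = 2 - (-12 + q) = 2 + (12 - q) = 14 - q)
(5 + N(4, 4))*h(E(3)) = (5 + (-7 + 4 + 4))*(14 - 1*3)² = (5 + 1)*(14 - 3)² = 6*11² = 6*121 = 726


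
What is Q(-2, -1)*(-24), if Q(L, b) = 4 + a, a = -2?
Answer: -48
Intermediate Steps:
Q(L, b) = 2 (Q(L, b) = 4 - 2 = 2)
Q(-2, -1)*(-24) = 2*(-24) = -48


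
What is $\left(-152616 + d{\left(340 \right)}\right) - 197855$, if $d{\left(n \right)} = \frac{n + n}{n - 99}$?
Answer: $- \frac{84462831}{241} \approx -3.5047 \cdot 10^{5}$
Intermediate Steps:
$d{\left(n \right)} = \frac{2 n}{-99 + n}$
$\left(-152616 + d{\left(340 \right)}\right) - 197855 = \left(-152616 + 2 \cdot 340 \frac{1}{-99 + 340}\right) - 197855 = \left(-152616 + 2 \cdot 340 \cdot \frac{1}{241}\right) - 197855 = \left(-152616 + \frac{680}{241}\right) - 197855 = - \frac{36779776}{241} - 197855 = - \frac{84462831}{241}$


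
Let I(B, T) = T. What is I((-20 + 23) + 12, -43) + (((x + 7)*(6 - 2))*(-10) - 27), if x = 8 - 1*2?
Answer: -590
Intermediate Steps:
x = 6 (x = 8 - 2 = 6)
I((-20 + 23) + 12, -43) + (((x + 7)*(6 - 2))*(-10) - 27) = -43 + (((6 + 7)*(6 - 2))*(-10) - 27) = -43 + ((13*4)*(-10) - 27) = -43 + (52*(-10) - 27) = -43 + (-520 - 27) = -43 - 547 = -590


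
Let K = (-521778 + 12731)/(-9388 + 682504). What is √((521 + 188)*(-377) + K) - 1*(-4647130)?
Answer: 4647130 + I*√30276707875305765/336558 ≈ 4.6471e+6 + 517.0*I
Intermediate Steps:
K = -509047/673116 ≈ -0.75625
√((521 + 188)*(-377) + K) - 1*(-4647130) = √((521 + 188)*(-377) - 509047/673116) - 1*(-4647130) = √(709*(-377) - 509047/673116) + 4647130 = √(-267293 - 509047/673116) + 4647130 = √(-179919704035/673116) + 4647130 = I*√30276707875305765/336558 + 4647130 = 4647130 + I*√30276707875305765/336558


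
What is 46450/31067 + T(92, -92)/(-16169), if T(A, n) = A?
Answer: 32530082/21840101 ≈ 1.4895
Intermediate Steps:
46450/31067 + T(92, -92)/(-16169) = 46450/31067 + 92/(-16169) = 46450*(1/31067) + 92*(-1/16169) = 46450/31067 - 4/703 = 32530082/21840101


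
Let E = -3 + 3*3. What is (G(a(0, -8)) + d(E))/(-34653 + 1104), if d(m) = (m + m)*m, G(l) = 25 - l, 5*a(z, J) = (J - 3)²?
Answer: -364/167745 ≈ -0.0021700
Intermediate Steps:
a(z, J) = (-3 + J)²/5 (a(z, J) = (J - 3)²/5 = (-3 + J)²/5)
E = 6 (E = -3 + 9 = 6)
d(m) = 2*m² (d(m) = (2*m)*m = 2*m²)
(G(a(0, -8)) + d(E))/(-34653 + 1104) = ((25 - (-3 - 8)²/5) + 2*6²)/(-34653 + 1104) = ((25 - (-11)²/5) + 2*36)/(-33549) = ((25 - 121/5) + 72)*(-1/33549) = (⅘ + 72)*(-1/33549) = (364/5)*(-1/33549) = -364/167745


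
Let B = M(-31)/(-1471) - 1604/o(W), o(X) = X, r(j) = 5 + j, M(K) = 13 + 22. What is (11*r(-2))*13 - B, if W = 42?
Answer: 14432716/30891 ≈ 467.21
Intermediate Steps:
M(K) = 35
B = -1180477/30891 (B = 35/(-1471) - 1604/42 = 35*(-1/1471) - 1604*1/42 = -35/1471 - 802/21 = -1180477/30891 ≈ -38.214)
(11*r(-2))*13 - B = (11*(5 - 2))*13 - 1*(-1180477/30891) = (11*3)*13 + 1180477/30891 = 33*13 + 1180477/30891 = 429 + 1180477/30891 = 14432716/30891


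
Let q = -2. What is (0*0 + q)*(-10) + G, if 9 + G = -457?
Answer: -446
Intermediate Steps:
G = -466 (G = -9 - 457 = -466)
(0*0 + q)*(-10) + G = (0*0 - 2)*(-10) - 466 = (0 - 2)*(-10) - 466 = -2*(-10) - 466 = 20 - 466 = -446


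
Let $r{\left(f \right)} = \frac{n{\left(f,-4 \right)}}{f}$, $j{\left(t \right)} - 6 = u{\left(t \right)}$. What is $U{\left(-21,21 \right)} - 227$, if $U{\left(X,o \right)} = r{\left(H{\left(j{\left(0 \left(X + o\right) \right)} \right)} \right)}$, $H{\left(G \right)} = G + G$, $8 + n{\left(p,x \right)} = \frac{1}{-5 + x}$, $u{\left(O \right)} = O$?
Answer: $- \frac{24589}{108} \approx -227.68$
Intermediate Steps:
$n{\left(p,x \right)} = -8 + \frac{1}{-5 + x}$
$j{\left(t \right)} = 6 + t$
$H{\left(G \right)} = 2 G$
$r{\left(f \right)} = - \frac{73}{9 f}$ ($r{\left(f \right)} = \frac{\frac{1}{-5 - 4} \left(41 - -32\right)}{f} = \frac{\frac{1}{-9} \left(41 + 32\right)}{f} = \frac{\left(- \frac{1}{9}\right) 73}{f} = - \frac{73}{9 f}$)
$U{\left(X,o \right)} = - \frac{73}{108}$ ($U{\left(X,o \right)} = - \frac{73}{9 \cdot 2 \left(6 + 0 \left(X + o\right)\right)} = - \frac{73}{9 \cdot 2 \left(6 + 0\right)} = - \frac{73}{9 \cdot 2 \cdot 6} = - \frac{73}{9 \cdot 12} = \left(- \frac{73}{9}\right) \frac{1}{12} = - \frac{73}{108}$)
$U{\left(-21,21 \right)} - 227 = - \frac{73}{108} - 227 = - \frac{24589}{108}$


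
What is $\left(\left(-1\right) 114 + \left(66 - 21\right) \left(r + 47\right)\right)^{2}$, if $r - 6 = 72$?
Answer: $30371121$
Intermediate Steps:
$r = 78$ ($r = 6 + 72 = 78$)
$\left(\left(-1\right) 114 + \left(66 - 21\right) \left(r + 47\right)\right)^{2} = \left(\left(-1\right) 114 + \left(66 - 21\right) \left(78 + 47\right)\right)^{2} = \left(-114 + 45 \cdot 125\right)^{2} = \left(-114 + 5625\right)^{2} = 5511^{2} = 30371121$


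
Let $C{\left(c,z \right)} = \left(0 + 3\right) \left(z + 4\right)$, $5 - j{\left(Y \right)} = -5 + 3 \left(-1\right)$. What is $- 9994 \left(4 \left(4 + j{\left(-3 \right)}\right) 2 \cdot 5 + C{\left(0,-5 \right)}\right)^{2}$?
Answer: $-4580540026$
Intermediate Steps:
$j{\left(Y \right)} = 13$ ($j{\left(Y \right)} = 5 - \left(-5 + 3 \left(-1\right)\right) = 5 - \left(-5 - 3\right) = 5 - -8 = 5 + 8 = 13$)
$C{\left(c,z \right)} = 12 + 3 z$ ($C{\left(c,z \right)} = 3 \left(4 + z\right) = 12 + 3 z$)
$- 9994 \left(4 \left(4 + j{\left(-3 \right)}\right) 2 \cdot 5 + C{\left(0,-5 \right)}\right)^{2} = - 9994 \left(4 \left(4 + 13\right) 2 \cdot 5 + \left(12 + 3 \left(-5\right)\right)\right)^{2} = - 9994 \left(4 \cdot 17 \cdot 2 \cdot 5 + \left(12 - 15\right)\right)^{2} = - 9994 \left(4 \cdot 34 \cdot 5 - 3\right)^{2} = - 9994 \left(136 \cdot 5 - 3\right)^{2} = - 9994 \left(680 - 3\right)^{2} = - 9994 \cdot 677^{2} = \left(-9994\right) 458329 = -4580540026$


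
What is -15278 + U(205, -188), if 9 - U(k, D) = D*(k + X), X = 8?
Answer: 24775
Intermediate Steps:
U(k, D) = 9 - D*(8 + k) (U(k, D) = 9 - D*(k + 8) = 9 - D*(8 + k))
-15278 + U(205, -188) = -15278 + (9 - 8*(-188) - 1*(-188)*205) = -15278 + (9 + 1504 + 38540) = -15278 + 40053 = 24775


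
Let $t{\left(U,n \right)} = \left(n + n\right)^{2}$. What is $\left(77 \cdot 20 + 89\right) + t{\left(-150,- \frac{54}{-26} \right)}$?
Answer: $\frac{278217}{169} \approx 1646.3$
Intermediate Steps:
$t{\left(U,n \right)} = 4 n^{2}$ ($t{\left(U,n \right)} = \left(2 n\right)^{2} = 4 n^{2}$)
$\left(77 \cdot 20 + 89\right) + t{\left(-150,- \frac{54}{-26} \right)} = \left(77 \cdot 20 + 89\right) + 4 \left(- \frac{54}{-26}\right)^{2} = \left(1540 + 89\right) + 4 \left(\left(-54\right) \left(- \frac{1}{26}\right)\right)^{2} = 1629 + 4 \left(\frac{27}{13}\right)^{2} = 1629 + 4 \cdot \frac{729}{169} = 1629 + \frac{2916}{169} = \frac{278217}{169}$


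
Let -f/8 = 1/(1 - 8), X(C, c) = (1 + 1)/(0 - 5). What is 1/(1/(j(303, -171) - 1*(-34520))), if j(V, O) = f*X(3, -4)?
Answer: 1208184/35 ≈ 34520.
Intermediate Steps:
X(C, c) = -2/5 (X(C, c) = 2/(-5) = 2*(-1/5) = -2/5)
f = 8/7 (f = -8/(1 - 8) = -8/(-7) = -8*(-1/7) = 8/7 ≈ 1.1429)
j(V, O) = -16/35 (j(V, O) = (8/7)*(-2/5) = -16/35)
1/(1/(j(303, -171) - 1*(-34520))) = 1/(1/(-16/35 - 1*(-34520))) = 1/(1/(-16/35 + 34520)) = 1/(1/(1208184/35)) = 1/(35/1208184) = 1208184/35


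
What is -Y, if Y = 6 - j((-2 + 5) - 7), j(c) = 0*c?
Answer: -6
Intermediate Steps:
j(c) = 0
Y = 6 (Y = 6 - 1*0 = 6 + 0 = 6)
-Y = -1*6 = -6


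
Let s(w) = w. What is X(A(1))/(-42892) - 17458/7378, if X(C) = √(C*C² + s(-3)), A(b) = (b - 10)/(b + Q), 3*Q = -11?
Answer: -1247/527 - √36294/1372544 ≈ -2.3664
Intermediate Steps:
Q = -11/3 (Q = (⅓)*(-11) = -11/3 ≈ -3.6667)
A(b) = (-10 + b)/(-11/3 + b) (A(b) = (b - 10)/(b - 11/3) = (-10 + b)/(-11/3 + b))
X(C) = √(-3 + C³) (X(C) = √(C*C² - 3) = √(C³ - 3) = √(-3 + C³))
X(A(1))/(-42892) - 17458/7378 = √(-3 + (3*(-10 + 1)/(-11 + 3*1))³)/(-42892) - 17458/7378 = √(-3 + (3*(-9)/(-11 + 3))³)*(-1/42892) - 17458*1/7378 = √(-3 + (3*(-9)/(-8))³)*(-1/42892) - 1247/527 = √(-3 + (3*(-⅛)*(-9))³)*(-1/42892) - 1247/527 = √(-3 + (27/8)³)*(-1/42892) - 1247/527 = √(-3 + 19683/512)*(-1/42892) - 1247/527 = √(18147/512)*(-1/42892) - 1247/527 = (√36294/32)*(-1/42892) - 1247/527 = -√36294/1372544 - 1247/527 = -1247/527 - √36294/1372544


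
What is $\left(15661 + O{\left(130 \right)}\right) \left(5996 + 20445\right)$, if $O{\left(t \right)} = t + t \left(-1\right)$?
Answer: $414092501$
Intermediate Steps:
$O{\left(t \right)} = 0$ ($O{\left(t \right)} = t - t = 0$)
$\left(15661 + O{\left(130 \right)}\right) \left(5996 + 20445\right) = \left(15661 + 0\right) \left(5996 + 20445\right) = 15661 \cdot 26441 = 414092501$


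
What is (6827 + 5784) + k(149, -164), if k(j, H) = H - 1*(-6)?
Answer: 12453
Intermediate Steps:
k(j, H) = 6 + H (k(j, H) = H + 6 = 6 + H)
(6827 + 5784) + k(149, -164) = (6827 + 5784) + (6 - 164) = 12611 - 158 = 12453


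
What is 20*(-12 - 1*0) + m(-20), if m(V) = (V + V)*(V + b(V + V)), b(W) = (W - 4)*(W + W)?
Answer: -140240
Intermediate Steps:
b(W) = 2*W*(-4 + W) (b(W) = (-4 + W)*(2*W) = 2*W*(-4 + W))
m(V) = 2*V*(V + 4*V*(-4 + 2*V)) (m(V) = (V + V)*(V + 2*(V + V)*(-4 + (V + V))) = (2*V)*(V + 2*(2*V)*(-4 + 2*V)) = (2*V)*(V + 4*V*(-4 + 2*V)) = 2*V*(V + 4*V*(-4 + 2*V)))
20*(-12 - 1*0) + m(-20) = 20*(-12 - 1*0) + (-20)²*(-30 + 16*(-20)) = 20*(-12 + 0) + 400*(-30 - 320) = 20*(-12) + 400*(-350) = -240 - 140000 = -140240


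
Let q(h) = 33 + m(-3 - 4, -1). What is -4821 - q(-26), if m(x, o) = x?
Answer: -4847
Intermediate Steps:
q(h) = 26 (q(h) = 33 + (-3 - 4) = 33 - 7 = 26)
-4821 - q(-26) = -4821 - 1*26 = -4821 - 26 = -4847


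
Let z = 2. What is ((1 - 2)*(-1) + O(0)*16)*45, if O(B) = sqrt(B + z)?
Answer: 45 + 720*sqrt(2) ≈ 1063.2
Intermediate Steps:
O(B) = sqrt(2 + B) (O(B) = sqrt(B + 2) = sqrt(2 + B))
((1 - 2)*(-1) + O(0)*16)*45 = ((1 - 2)*(-1) + sqrt(2 + 0)*16)*45 = (-1*(-1) + sqrt(2)*16)*45 = (1 + 16*sqrt(2))*45 = 45 + 720*sqrt(2)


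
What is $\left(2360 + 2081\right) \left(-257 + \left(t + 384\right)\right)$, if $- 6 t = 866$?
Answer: $- \frac{230932}{3} \approx -76977.0$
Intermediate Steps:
$t = - \frac{433}{3}$ ($t = \left(- \frac{1}{6}\right) 866 = - \frac{433}{3} \approx -144.33$)
$\left(2360 + 2081\right) \left(-257 + \left(t + 384\right)\right) = \left(2360 + 2081\right) \left(-257 + \left(- \frac{433}{3} + 384\right)\right) = 4441 \left(-257 + \frac{719}{3}\right) = 4441 \left(- \frac{52}{3}\right) = - \frac{230932}{3}$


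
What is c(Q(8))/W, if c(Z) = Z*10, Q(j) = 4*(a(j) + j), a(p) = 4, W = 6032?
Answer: 30/377 ≈ 0.079576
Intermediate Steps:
Q(j) = 16 + 4*j (Q(j) = 4*(4 + j) = 16 + 4*j)
c(Z) = 10*Z
c(Q(8))/W = (10*(16 + 4*8))/6032 = (10*(16 + 32))*(1/6032) = (10*48)*(1/6032) = 480*(1/6032) = 30/377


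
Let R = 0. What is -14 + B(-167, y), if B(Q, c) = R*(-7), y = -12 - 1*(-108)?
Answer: -14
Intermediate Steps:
y = 96 (y = -12 + 108 = 96)
B(Q, c) = 0 (B(Q, c) = 0*(-7) = 0)
-14 + B(-167, y) = -14 + 0 = -14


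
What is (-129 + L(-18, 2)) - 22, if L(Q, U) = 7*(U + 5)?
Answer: -102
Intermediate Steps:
L(Q, U) = 35 + 7*U (L(Q, U) = 7*(5 + U) = 35 + 7*U)
(-129 + L(-18, 2)) - 22 = (-129 + (35 + 7*2)) - 22 = (-129 + (35 + 14)) - 22 = (-129 + 49) - 22 = -80 - 22 = -102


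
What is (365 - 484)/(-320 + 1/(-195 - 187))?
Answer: 6494/17463 ≈ 0.37187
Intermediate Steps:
(365 - 484)/(-320 + 1/(-195 - 187)) = -119/(-320 + 1/(-382)) = -119/(-320 - 1/382) = -119/(-122241/382) = -119*(-382/122241) = 6494/17463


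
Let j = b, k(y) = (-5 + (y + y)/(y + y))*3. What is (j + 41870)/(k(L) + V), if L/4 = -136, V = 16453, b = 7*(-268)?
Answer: 39994/16441 ≈ 2.4326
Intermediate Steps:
b = -1876
L = -544 (L = 4*(-136) = -544)
k(y) = -12 (k(y) = (-5 + (2*y)/((2*y)))*3 = (-5 + (2*y)*(1/(2*y)))*3 = (-5 + 1)*3 = -4*3 = -12)
j = -1876
(j + 41870)/(k(L) + V) = (-1876 + 41870)/(-12 + 16453) = 39994/16441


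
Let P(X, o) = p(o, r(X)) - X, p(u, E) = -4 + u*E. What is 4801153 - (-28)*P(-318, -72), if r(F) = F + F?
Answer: 6092121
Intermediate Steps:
r(F) = 2*F
p(u, E) = -4 + E*u
P(X, o) = -4 - X + 2*X*o (P(X, o) = (-4 + (2*X)*o) - X = (-4 + 2*X*o) - X = -4 - X + 2*X*o)
4801153 - (-28)*P(-318, -72) = 4801153 - (-28)*(-4 - 1*(-318) + 2*(-318)*(-72)) = 4801153 - (-28)*(-4 + 318 + 45792) = 4801153 - (-28)*46106 = 4801153 - 1*(-1290968) = 4801153 + 1290968 = 6092121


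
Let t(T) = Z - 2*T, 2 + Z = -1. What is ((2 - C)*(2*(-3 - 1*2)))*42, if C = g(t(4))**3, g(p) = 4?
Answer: 26040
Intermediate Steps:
Z = -3 (Z = -2 - 1 = -3)
t(T) = -3 - 2*T
C = 64 (C = 4**3 = 64)
((2 - C)*(2*(-3 - 1*2)))*42 = ((2 - 1*64)*(2*(-3 - 1*2)))*42 = ((2 - 64)*(2*(-3 - 2)))*42 = -124*(-5)*42 = -62*(-10)*42 = 620*42 = 26040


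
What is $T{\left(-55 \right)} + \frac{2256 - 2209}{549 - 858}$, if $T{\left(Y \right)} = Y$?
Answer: $- \frac{17042}{309} \approx -55.152$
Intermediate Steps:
$T{\left(-55 \right)} + \frac{2256 - 2209}{549 - 858} = -55 + \frac{2256 - 2209}{549 - 858} = -55 + \frac{47}{-309} = -55 + 47 \left(- \frac{1}{309}\right) = -55 - \frac{47}{309} = - \frac{17042}{309}$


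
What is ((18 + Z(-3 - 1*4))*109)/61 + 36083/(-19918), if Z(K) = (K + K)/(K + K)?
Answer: 39049115/1214998 ≈ 32.139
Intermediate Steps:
Z(K) = 1 (Z(K) = (2*K)/((2*K)) = (2*K)*(1/(2*K)) = 1)
((18 + Z(-3 - 1*4))*109)/61 + 36083/(-19918) = ((18 + 1)*109)/61 + 36083/(-19918) = (19*109)*(1/61) + 36083*(-1/19918) = 2071*(1/61) - 36083/19918 = 2071/61 - 36083/19918 = 39049115/1214998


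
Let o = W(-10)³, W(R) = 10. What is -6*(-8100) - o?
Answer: 47600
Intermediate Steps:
o = 1000 (o = 10³ = 1000)
-6*(-8100) - o = -6*(-8100) - 1*1000 = 48600 - 1000 = 47600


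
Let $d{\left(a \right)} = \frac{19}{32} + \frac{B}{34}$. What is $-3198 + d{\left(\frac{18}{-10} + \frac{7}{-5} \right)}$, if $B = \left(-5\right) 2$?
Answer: $- \frac{1739549}{544} \approx -3197.7$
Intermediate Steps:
$B = -10$
$d{\left(a \right)} = \frac{163}{544}$ ($d{\left(a \right)} = \frac{19}{32} - \frac{10}{34} = 19 \cdot \frac{1}{32} - \frac{5}{17} = \frac{19}{32} - \frac{5}{17} = \frac{163}{544}$)
$-3198 + d{\left(\frac{18}{-10} + \frac{7}{-5} \right)} = -3198 + \frac{163}{544} = - \frac{1739549}{544}$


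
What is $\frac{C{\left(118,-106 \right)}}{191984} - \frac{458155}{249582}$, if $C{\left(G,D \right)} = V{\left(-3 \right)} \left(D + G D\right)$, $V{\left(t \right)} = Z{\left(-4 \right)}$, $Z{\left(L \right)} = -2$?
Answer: $- \frac{10207746853}{5989468836} \approx -1.7043$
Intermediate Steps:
$V{\left(t \right)} = -2$
$C{\left(G,D \right)} = - 2 D - 2 D G$ ($C{\left(G,D \right)} = - 2 \left(D + G D\right) = - 2 \left(D + D G\right) = - 2 D - 2 D G$)
$\frac{C{\left(118,-106 \right)}}{191984} - \frac{458155}{249582} = \frac{\left(-2\right) \left(-106\right) \left(1 + 118\right)}{191984} - \frac{458155}{249582} = \left(-2\right) \left(-106\right) 119 \cdot \frac{1}{191984} - \frac{458155}{249582} = 25228 \cdot \frac{1}{191984} - \frac{458155}{249582} = \frac{6307}{47996} - \frac{458155}{249582} = - \frac{10207746853}{5989468836}$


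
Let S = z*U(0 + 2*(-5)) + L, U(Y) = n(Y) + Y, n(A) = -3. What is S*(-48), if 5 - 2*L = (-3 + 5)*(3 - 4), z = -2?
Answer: -1416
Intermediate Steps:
U(Y) = -3 + Y
L = 7/2 (L = 5/2 - (-3 + 5)*(3 - 4)/2 = 5/2 - (-1) = 5/2 - ½*(-2) = 5/2 + 1 = 7/2 ≈ 3.5000)
S = 59/2 (S = -2*(-3 + (0 + 2*(-5))) + 7/2 = -2*(-3 + (0 - 10)) + 7/2 = -2*(-3 - 10) + 7/2 = -2*(-13) + 7/2 = 26 + 7/2 = 59/2 ≈ 29.500)
S*(-48) = (59/2)*(-48) = -1416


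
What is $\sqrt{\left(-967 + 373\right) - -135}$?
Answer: $3 i \sqrt{51} \approx 21.424 i$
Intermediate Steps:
$\sqrt{\left(-967 + 373\right) - -135} = \sqrt{-594 + 135} = \sqrt{-459} = 3 i \sqrt{51}$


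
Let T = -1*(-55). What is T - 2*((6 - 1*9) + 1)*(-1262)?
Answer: -4993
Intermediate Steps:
T = 55
T - 2*((6 - 1*9) + 1)*(-1262) = 55 - 2*((6 - 1*9) + 1)*(-1262) = 55 - 2*((6 - 9) + 1)*(-1262) = 55 - 2*(-3 + 1)*(-1262) = 55 - 2*(-2)*(-1262) = 55 + 4*(-1262) = 55 - 5048 = -4993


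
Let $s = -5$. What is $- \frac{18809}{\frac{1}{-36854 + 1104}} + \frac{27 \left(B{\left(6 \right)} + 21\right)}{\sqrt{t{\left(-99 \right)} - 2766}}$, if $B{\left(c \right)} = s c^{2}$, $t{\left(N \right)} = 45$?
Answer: $672421750 + \frac{1431 i \sqrt{2721}}{907} \approx 6.7242 \cdot 10^{8} + 82.299 i$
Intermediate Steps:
$B{\left(c \right)} = - 5 c^{2}$
$- \frac{18809}{\frac{1}{-36854 + 1104}} + \frac{27 \left(B{\left(6 \right)} + 21\right)}{\sqrt{t{\left(-99 \right)} - 2766}} = - \frac{18809}{\frac{1}{-36854 + 1104}} + \frac{27 \left(- 5 \cdot 6^{2} + 21\right)}{\sqrt{45 - 2766}} = - \frac{18809}{\frac{1}{-35750}} + \frac{27 \left(\left(-5\right) 36 + 21\right)}{\sqrt{-2721}} = - \frac{18809}{- \frac{1}{35750}} + \frac{27 \left(-180 + 21\right)}{i \sqrt{2721}} = \left(-18809\right) \left(-35750\right) + 27 \left(-159\right) \left(- \frac{i \sqrt{2721}}{2721}\right) = 672421750 - 4293 \left(- \frac{i \sqrt{2721}}{2721}\right) = 672421750 + \frac{1431 i \sqrt{2721}}{907}$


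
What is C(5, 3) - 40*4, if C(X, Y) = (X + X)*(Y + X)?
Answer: -80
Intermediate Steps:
C(X, Y) = 2*X*(X + Y) (C(X, Y) = (2*X)*(X + Y) = 2*X*(X + Y))
C(5, 3) - 40*4 = 2*5*(5 + 3) - 40*4 = 2*5*8 - 160 = 80 - 160 = -80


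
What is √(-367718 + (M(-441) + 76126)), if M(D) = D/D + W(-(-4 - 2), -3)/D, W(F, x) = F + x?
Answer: I*√128591634/21 ≈ 539.99*I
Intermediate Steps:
M(D) = 1 + 3/D (M(D) = D/D + (-(-4 - 2) - 3)/D = 1 + (-1*(-6) - 3)/D = 1 + (6 - 3)/D = 1 + 3/D)
√(-367718 + (M(-441) + 76126)) = √(-367718 + ((3 - 441)/(-441) + 76126)) = √(-367718 + (-1/441*(-438) + 76126)) = √(-367718 + (146/147 + 76126)) = √(-367718 + 11190668/147) = √(-42863878/147) = I*√128591634/21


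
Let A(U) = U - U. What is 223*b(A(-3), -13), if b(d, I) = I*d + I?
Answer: -2899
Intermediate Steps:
A(U) = 0
b(d, I) = I + I*d
223*b(A(-3), -13) = 223*(-13*(1 + 0)) = 223*(-13*1) = 223*(-13) = -2899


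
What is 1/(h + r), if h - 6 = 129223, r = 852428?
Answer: 1/981657 ≈ 1.0187e-6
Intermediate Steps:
h = 129229 (h = 6 + 129223 = 129229)
1/(h + r) = 1/(129229 + 852428) = 1/981657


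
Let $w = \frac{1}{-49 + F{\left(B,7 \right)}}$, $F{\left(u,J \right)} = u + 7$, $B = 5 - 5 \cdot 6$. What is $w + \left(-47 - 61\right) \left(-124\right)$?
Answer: $\frac{897263}{67} \approx 13392.0$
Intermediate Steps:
$B = -25$ ($B = 5 - 30 = -25$)
$F{\left(u,J \right)} = 7 + u$
$w = - \frac{1}{67}$ ($w = \frac{1}{-49 + \left(7 - 25\right)} = \frac{1}{-49 - 18} = \frac{1}{-67} = - \frac{1}{67} \approx -0.014925$)
$w + \left(-47 - 61\right) \left(-124\right) = - \frac{1}{67} + \left(-47 - 61\right) \left(-124\right) = - \frac{1}{67} - -13392 = - \frac{1}{67} + 13392 = \frac{897263}{67}$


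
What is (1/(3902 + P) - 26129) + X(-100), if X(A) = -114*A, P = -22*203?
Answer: -8307157/564 ≈ -14729.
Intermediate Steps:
P = -4466
(1/(3902 + P) - 26129) + X(-100) = (1/(3902 - 4466) - 26129) - 114*(-100) = (1/(-564) - 26129) + 11400 = (-1/564 - 26129) + 11400 = -14736757/564 + 11400 = -8307157/564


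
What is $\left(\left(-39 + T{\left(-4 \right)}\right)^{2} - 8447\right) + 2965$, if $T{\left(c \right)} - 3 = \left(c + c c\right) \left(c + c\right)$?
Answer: $11942$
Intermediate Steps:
$T{\left(c \right)} = 3 + 2 c \left(c + c^{2}\right)$ ($T{\left(c \right)} = 3 + \left(c + c c\right) \left(c + c\right) = 3 + \left(c + c^{2}\right) 2 c = 3 + 2 c \left(c + c^{2}\right)$)
$\left(\left(-39 + T{\left(-4 \right)}\right)^{2} - 8447\right) + 2965 = \left(\left(-39 + \left(3 + 2 \left(-4\right)^{2} + 2 \left(-4\right)^{3}\right)\right)^{2} - 8447\right) + 2965 = \left(\left(-39 + \left(3 + 2 \cdot 16 + 2 \left(-64\right)\right)\right)^{2} - 8447\right) + 2965 = \left(\left(-39 + \left(3 + 32 - 128\right)\right)^{2} - 8447\right) + 2965 = \left(\left(-39 - 93\right)^{2} - 8447\right) + 2965 = \left(\left(-132\right)^{2} - 8447\right) + 2965 = \left(17424 - 8447\right) + 2965 = 8977 + 2965 = 11942$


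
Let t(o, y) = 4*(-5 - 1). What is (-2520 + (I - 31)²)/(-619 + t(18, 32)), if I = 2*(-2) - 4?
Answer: 999/643 ≈ 1.5537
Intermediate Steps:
I = -8 (I = -4 - 4 = -8)
t(o, y) = -24 (t(o, y) = 4*(-6) = -24)
(-2520 + (I - 31)²)/(-619 + t(18, 32)) = (-2520 + (-8 - 31)²)/(-619 - 24) = (-2520 + (-39)²)/(-643) = (-2520 + 1521)*(-1/643) = -999*(-1/643) = 999/643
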